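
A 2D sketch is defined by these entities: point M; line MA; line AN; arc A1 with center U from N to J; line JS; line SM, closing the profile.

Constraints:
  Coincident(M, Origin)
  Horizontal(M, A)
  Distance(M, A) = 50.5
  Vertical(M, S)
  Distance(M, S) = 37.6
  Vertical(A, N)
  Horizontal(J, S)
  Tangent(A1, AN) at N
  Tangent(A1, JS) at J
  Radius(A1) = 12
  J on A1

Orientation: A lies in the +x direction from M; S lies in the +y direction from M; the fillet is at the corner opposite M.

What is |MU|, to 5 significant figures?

46.234

M is at the origin; M and A share the same y with |MA| = 50.5 and A on the +x side, so A = (50.500, 0.0000). M and S share the same x with |MS| = 37.6 and S on the +y side, so S = (0.0000, 37.600). The virtual corner opposite M is at (50.500, 37.600). Since A1 is tangent to AN there, UN ⟂ AN and the tangent condition forces UJ to be normal to JS, with radius 12.0, so the center U sits 12.0 in from both sides at U = (38.500, 25.600). Then |MU| = |U − M| = 46.234.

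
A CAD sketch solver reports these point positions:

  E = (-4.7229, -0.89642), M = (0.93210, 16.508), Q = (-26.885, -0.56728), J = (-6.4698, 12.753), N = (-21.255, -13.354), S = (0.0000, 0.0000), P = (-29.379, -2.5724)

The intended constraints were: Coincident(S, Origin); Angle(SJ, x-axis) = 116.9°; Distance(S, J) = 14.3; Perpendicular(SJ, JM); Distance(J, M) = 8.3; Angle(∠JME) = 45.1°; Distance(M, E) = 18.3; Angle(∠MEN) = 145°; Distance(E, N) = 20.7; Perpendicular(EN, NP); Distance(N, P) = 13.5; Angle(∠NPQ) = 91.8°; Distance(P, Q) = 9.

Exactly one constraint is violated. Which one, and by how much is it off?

Distance(P, Q) = 9 — off by 5.80.

S = (0.00, 0.00) ✓; SJ at 116.9° ✓; |SJ| = 14.30 ✓; ∠(SJ, JM) = 90.00° ✓; |JM| = 8.300 ✓; ∠JME = 45.10° ✓; |ME| = 18.30 ✓; ∠MEN = 145.0° ✓; |EN| = 20.70 ✓; ∠(EN, NP) = 90.00° ✓; |NP| = 13.50 ✓; ∠NPQ = 91.80° ✓; |PQ| = 3.200 ✗.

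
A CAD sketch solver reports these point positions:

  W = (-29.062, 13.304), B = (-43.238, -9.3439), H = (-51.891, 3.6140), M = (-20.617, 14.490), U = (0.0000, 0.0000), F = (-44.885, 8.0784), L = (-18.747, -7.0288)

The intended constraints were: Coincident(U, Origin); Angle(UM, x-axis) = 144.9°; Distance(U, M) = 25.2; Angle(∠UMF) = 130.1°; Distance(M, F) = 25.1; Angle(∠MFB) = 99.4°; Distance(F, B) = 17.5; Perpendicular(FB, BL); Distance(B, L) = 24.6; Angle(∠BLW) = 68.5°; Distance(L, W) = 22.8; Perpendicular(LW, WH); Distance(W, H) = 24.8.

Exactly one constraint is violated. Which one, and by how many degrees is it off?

Perpendicular(LW, WH) — off by 3.90°.

U = (0.00, 0.00) ✓; UM at 144.9° ✓; |UM| = 25.20 ✓; ∠UMF = 130.1° ✓; |MF| = 25.10 ✓; ∠MFB = 99.40° ✓; |FB| = 17.50 ✓; ∠(FB, BL) = 90.00° ✓; |BL| = 24.60 ✓; ∠BLW = 68.50° ✓; |LW| = 22.80 ✓; ∠(LW, WH) = 86.10° ✗; |WH| = 24.80 ✓.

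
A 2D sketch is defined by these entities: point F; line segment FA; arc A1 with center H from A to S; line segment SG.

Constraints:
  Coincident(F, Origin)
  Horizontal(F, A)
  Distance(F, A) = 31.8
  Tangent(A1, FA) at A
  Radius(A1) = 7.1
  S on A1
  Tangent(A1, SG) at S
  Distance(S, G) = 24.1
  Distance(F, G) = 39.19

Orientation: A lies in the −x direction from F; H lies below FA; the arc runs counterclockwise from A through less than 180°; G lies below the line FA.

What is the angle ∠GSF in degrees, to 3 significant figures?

72.0°

Checks: |HS| = 7.100 ✓; ∠(HS, SG) = 90.00° ✓; |SG| = 24.10 ✓; |FG| = 39.19 ✓.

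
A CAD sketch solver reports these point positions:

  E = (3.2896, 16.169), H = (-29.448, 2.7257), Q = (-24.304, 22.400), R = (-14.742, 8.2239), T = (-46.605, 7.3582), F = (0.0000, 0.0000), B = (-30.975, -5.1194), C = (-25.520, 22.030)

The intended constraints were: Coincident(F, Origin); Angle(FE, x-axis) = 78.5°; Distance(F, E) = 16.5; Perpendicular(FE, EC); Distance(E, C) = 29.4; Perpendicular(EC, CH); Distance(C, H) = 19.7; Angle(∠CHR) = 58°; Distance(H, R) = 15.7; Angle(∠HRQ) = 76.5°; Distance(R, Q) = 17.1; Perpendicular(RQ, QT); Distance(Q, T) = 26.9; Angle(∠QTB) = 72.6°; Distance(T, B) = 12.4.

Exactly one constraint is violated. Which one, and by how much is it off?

Distance(T, B) = 12.4 — off by 7.60.

F = (0.00, 0.00) ✓; FE at 78.50° ✓; |FE| = 16.50 ✓; ∠(FE, EC) = 90.00° ✓; |EC| = 29.40 ✓; ∠(EC, CH) = 90.00° ✓; |CH| = 19.70 ✓; ∠CHR = 58.00° ✓; |HR| = 15.70 ✓; ∠HRQ = 76.50° ✓; |RQ| = 17.10 ✓; ∠(RQ, QT) = 90.00° ✓; |QT| = 26.90 ✓; ∠QTB = 72.60° ✓; |TB| = 20.00 ✗.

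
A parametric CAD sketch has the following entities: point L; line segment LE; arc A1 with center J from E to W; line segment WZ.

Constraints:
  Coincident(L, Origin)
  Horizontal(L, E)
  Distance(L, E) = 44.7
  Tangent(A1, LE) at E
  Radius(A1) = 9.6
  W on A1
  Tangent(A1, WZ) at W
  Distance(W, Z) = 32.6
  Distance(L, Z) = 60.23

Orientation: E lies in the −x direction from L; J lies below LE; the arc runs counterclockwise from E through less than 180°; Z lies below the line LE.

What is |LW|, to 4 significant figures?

55.21

Checks: |JW| = 9.600 ✓; ∠(JW, WZ) = 90.00° ✓; |WZ| = 32.60 ✓; |LZ| = 60.23 ✓.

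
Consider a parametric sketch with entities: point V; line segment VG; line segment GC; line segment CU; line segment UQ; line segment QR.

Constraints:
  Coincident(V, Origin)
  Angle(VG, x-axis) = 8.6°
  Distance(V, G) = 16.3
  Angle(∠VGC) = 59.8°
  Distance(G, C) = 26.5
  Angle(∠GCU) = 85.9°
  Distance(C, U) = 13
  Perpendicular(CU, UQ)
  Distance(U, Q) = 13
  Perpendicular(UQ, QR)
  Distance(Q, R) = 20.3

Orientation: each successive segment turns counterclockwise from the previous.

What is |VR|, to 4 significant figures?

23.05

V is at the origin; VG runs at 8.6° with length 16.3, so G = (16.12, 2.437). ∠VGC = 59.8° gives GC at 128.8° from the x-axis; with |GC| = 26.5, C = (-0.4883, 23.09). ∠GCU = 85.9° gives CU at -137.1° from the x-axis; with |CU| = 13.0, U = (-10.01, 14.24). CU ⟂ UQ, so UQ runs at -47.10°; with |UQ| = 13.0, Q = (-1.162, 4.717). UQ ⟂ QR, so QR runs at 42.90°; with |QR| = 20.3, R = (13.71, 18.54). Then |VR| = |R − V| = 23.05.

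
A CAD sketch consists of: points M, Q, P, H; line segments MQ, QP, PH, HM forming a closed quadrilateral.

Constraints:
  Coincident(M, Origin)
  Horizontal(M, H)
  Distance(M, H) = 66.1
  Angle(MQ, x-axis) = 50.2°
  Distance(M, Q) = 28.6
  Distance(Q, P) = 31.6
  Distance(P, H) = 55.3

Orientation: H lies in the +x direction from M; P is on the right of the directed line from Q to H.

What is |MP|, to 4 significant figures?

14.55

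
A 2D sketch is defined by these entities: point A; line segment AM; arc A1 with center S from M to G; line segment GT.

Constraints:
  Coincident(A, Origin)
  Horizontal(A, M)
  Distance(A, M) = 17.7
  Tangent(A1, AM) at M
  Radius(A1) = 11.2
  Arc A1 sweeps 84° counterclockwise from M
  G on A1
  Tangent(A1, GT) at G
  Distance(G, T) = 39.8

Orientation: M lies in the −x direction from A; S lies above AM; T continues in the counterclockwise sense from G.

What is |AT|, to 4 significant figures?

49.67

On A1, M sits at bearing -90° from S; an 84° counterclockwise sweep puts G at bearing -6°, so G = S + 11.2·(cos -6°, sin -6°) = (-6.561, 10.03). Tangency of A1 to GT means the radius SG is perpendicular to GT, so GT runs along (−sin -6°, cos -6°); with |GT| = 39.8, T = (-2.401, 49.61). Then |AT| = |T − A| = 49.67.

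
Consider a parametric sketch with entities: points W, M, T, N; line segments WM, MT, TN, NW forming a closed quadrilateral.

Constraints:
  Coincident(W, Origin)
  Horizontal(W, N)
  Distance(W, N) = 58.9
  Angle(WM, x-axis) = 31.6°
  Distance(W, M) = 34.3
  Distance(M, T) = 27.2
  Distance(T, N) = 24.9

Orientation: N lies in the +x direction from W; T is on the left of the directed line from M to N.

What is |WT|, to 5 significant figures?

60.807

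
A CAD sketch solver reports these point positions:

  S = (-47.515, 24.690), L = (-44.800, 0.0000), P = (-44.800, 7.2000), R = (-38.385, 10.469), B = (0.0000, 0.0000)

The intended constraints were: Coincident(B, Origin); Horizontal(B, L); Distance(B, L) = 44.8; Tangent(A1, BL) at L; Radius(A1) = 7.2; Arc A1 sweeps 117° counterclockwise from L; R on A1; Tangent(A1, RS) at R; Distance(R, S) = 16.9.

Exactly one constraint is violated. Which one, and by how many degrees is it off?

Tangent(A1, RS) at R — off by 5.70°.

B = (0.00, 0.00) ✓; B.y = 0.00, L.y = 0.00 ✓; |BL| = 44.80 ✓; ∠(PL, LB) = 90.00° ✓; |PL| = 7.200 ✓; bearing(P→R) − bearing(P→L) = 117.0° ✓; |PR| = 7.200 ✓; ∠(PR, RS) = 84.30° ✗; |RS| = 16.90 ✓.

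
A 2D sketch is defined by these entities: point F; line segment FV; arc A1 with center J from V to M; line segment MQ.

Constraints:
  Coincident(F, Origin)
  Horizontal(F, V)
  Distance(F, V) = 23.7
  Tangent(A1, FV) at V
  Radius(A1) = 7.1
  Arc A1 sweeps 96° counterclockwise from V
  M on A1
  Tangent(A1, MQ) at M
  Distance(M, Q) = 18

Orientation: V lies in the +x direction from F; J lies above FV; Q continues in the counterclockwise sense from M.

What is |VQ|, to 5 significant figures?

26.259

F is at the origin; F and V share the same y with |FV| = 23.7 and V on the +x side, so V = (23.700, 0.0000). Since A1 is tangent to FV there, JV ⟂ FV, so J = V + (0, 7.1) = (23.700, 7.1000). On A1, V sits at bearing -90° from J; a 96° counterclockwise sweep puts M at bearing 6°, so M = J + 7.1·(cos 6°, sin 6°) = (30.761, 7.8422). Tangency of A1 to MQ means the radius JM is perpendicular to MQ, so MQ runs along (−sin 6°, cos 6°); with |MQ| = 18.0, Q = (28.880, 25.744). Then |VQ| = |Q − V| = 26.259.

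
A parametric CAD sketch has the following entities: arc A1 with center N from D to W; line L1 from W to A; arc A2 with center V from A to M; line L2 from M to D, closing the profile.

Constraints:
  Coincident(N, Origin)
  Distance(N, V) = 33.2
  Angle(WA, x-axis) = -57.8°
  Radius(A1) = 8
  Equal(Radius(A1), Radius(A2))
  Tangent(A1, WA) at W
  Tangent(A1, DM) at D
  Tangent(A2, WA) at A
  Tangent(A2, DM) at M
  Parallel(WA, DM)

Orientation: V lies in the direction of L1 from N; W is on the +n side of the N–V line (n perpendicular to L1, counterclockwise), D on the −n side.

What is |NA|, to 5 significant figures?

34.150

The slot axis is L1's direction at -57.8°, so u = (cos -57.8°, sin -57.8°) = (0.53288, -0.84619) and n = (−sin -57.8°, cos -57.8°) = (0.84619, 0.53288). N is at the origin and V lies 33.2 along u from N, so V = 33.2·u = (17.691, -28.094). Tangency of A1 to both parallel lines with radius 8.0 puts W and D at N ± 8.0·n: W = (6.7695, 4.2630), D = (-6.7695, -4.2630). Equal radii place A and M the same way about V: A = V + 8.0·n = (24.461, -23.831), M = V − 8.0·n = (10.922, -32.357). Then |NA| = |A − N| = 34.150.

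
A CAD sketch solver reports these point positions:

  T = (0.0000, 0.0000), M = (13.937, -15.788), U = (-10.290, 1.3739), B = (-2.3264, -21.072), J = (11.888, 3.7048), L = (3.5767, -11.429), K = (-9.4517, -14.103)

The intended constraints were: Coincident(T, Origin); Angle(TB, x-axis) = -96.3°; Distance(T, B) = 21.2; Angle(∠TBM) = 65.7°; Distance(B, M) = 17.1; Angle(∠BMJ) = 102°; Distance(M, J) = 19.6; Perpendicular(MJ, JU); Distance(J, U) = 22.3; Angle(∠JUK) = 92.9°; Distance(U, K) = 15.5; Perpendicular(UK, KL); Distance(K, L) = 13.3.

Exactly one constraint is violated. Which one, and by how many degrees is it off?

Perpendicular(UK, KL) — off by 8.50°.

T = (0.00, 0.00) ✓; TB at -96.30° ✓; |TB| = 21.20 ✓; ∠TBM = 65.70° ✓; |BM| = 17.10 ✓; ∠BMJ = 102.0° ✓; |MJ| = 19.60 ✓; ∠(MJ, JU) = 90.00° ✓; |JU| = 22.30 ✓; ∠JUK = 92.90° ✓; |UK| = 15.50 ✓; ∠(UK, KL) = 98.50° ✗; |KL| = 13.30 ✓.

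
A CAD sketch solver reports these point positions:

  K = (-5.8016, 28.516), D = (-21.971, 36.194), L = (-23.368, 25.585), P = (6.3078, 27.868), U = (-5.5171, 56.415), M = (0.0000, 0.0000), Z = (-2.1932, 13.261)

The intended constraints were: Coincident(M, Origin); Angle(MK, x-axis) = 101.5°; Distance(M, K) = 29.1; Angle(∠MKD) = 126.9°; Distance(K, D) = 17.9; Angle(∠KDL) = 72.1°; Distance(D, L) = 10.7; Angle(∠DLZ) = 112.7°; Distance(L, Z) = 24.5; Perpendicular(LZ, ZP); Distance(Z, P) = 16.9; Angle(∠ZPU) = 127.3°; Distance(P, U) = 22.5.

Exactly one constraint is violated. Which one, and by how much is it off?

Distance(P, U) = 22.5 — off by 8.40.

M = (0.00, 0.00) ✓; MK at 101.5° ✓; |MK| = 29.10 ✓; ∠MKD = 126.9° ✓; |KD| = 17.90 ✓; ∠KDL = 72.10° ✓; |DL| = 10.70 ✓; ∠DLZ = 112.7° ✓; |LZ| = 24.50 ✓; ∠(LZ, ZP) = 90.00° ✓; |ZP| = 16.90 ✓; ∠ZPU = 127.3° ✓; |PU| = 30.90 ✗.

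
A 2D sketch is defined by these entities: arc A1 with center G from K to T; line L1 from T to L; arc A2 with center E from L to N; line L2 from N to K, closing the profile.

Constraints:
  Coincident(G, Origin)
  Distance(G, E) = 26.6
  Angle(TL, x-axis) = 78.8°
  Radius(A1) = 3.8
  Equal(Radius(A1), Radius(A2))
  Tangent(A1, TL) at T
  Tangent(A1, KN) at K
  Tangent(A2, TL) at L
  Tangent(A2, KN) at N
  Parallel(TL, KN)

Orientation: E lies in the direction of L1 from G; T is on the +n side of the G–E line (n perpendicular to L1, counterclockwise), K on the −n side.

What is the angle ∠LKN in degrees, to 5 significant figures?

15.945°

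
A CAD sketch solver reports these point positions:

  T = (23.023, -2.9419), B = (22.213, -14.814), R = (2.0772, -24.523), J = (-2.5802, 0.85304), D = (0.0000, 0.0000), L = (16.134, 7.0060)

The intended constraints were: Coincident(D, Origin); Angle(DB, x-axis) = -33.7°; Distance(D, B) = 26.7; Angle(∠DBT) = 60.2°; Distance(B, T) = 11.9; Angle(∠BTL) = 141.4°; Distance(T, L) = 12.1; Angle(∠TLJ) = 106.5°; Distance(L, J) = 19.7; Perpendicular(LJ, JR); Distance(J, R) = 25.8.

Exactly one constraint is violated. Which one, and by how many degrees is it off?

Perpendicular(LJ, JR) — off by 7.80°.

D = (0.00, 0.00) ✓; DB at -33.70° ✓; |DB| = 26.70 ✓; ∠DBT = 60.20° ✓; |BT| = 11.90 ✓; ∠BTL = 141.4° ✓; |TL| = 12.10 ✓; ∠TLJ = 106.5° ✓; |LJ| = 19.70 ✓; ∠(LJ, JR) = 82.20° ✗; |JR| = 25.80 ✓.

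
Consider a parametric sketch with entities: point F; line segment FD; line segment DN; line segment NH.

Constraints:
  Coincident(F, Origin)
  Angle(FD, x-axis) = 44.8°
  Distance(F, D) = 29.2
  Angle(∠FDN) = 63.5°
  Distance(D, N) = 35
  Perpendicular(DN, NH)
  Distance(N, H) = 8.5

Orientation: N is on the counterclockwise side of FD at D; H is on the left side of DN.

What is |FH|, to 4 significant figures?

28.17

∠FDN = 63.5°, so DN runs at 44.8° + (180° − 63.5°) = 161.3° from the x-axis; with |DN| = 35.0, N = D + 35.0·(cos 161.3°, sin 161.3°) = (-12.43, 31.80). DN ⟂ NH; with |NH| = 8.5 on the left of DN, H = N + 8.5·(-0.3206, -0.9472) = (-15.16, 23.75). Then |FH| = |H − F| = 28.17.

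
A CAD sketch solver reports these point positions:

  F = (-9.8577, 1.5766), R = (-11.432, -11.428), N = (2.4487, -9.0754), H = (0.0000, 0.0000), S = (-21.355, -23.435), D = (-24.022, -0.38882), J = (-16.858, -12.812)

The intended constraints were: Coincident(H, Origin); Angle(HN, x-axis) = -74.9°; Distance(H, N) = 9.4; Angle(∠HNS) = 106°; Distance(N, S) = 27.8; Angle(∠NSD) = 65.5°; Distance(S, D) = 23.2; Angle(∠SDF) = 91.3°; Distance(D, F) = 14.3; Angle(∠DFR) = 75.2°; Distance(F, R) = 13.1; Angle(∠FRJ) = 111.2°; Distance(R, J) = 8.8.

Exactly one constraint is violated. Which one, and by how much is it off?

Distance(R, J) = 8.8 — off by 3.20.

H = (0.00, 0.00) ✓; HN at -74.90° ✓; |HN| = 9.400 ✓; ∠HNS = 106.0° ✓; |NS| = 27.80 ✓; ∠NSD = 65.50° ✓; |SD| = 23.20 ✓; ∠SDF = 91.30° ✓; |DF| = 14.30 ✓; ∠DFR = 75.20° ✓; |FR| = 13.10 ✓; ∠FRJ = 111.2° ✓; |RJ| = 5.600 ✗.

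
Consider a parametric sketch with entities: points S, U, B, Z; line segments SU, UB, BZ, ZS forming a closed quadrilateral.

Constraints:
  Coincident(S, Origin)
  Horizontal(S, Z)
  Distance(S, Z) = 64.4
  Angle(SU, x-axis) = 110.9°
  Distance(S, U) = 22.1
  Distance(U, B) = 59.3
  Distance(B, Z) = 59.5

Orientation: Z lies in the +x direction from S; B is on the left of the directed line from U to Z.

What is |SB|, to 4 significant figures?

68.12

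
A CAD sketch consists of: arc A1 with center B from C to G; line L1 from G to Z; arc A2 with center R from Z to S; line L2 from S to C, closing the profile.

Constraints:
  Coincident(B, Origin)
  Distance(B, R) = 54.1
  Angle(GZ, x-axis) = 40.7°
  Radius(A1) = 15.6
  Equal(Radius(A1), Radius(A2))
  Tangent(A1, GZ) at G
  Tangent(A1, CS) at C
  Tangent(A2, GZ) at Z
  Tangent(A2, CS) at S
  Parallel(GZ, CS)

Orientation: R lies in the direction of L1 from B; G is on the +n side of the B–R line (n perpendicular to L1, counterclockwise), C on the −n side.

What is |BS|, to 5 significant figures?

56.304

Tangency of A1 to both parallel lines with radius 15.6 puts G and C at B ± 15.6·n: G = (-10.173, 11.827), C = (10.173, -11.827). Equal radii place Z and S the same way about R: Z = R + 15.6·n = (30.842, 47.105), S = R − 15.6·n = (51.188, 23.452). Then |BS| = |S − B| = 56.304.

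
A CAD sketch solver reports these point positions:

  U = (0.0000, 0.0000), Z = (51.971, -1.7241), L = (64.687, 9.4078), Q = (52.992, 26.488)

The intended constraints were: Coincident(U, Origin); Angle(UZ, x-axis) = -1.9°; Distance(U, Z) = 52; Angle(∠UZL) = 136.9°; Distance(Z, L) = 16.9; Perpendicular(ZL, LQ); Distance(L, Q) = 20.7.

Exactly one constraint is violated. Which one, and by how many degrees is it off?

Perpendicular(ZL, LQ) — off by 6.80°.

U = (0.00, 0.00) ✓; UZ at -1.900° ✓; |UZ| = 52.00 ✓; ∠UZL = 136.9° ✓; |ZL| = 16.90 ✓; ∠(ZL, LQ) = 83.20° ✗; |LQ| = 20.70 ✓.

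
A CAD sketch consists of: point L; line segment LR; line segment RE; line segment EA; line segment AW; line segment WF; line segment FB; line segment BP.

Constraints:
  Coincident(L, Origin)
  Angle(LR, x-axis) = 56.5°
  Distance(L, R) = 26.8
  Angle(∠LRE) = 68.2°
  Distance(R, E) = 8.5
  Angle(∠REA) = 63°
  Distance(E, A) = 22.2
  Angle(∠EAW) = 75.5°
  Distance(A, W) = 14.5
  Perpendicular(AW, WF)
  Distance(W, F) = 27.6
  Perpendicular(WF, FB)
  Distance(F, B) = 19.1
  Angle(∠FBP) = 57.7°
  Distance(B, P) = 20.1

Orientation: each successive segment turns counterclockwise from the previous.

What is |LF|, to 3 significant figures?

35.6

L is at the origin; LR runs at 56.5° with length 26.8, so R = (14.8, 22.3). ∠LRE = 68.2° gives RE at 168° from the x-axis; with |RE| = 8.5, E = (6.47, 24.1). ∠REA = 63.0° gives EA at -74.7° from the x-axis; with |EA| = 22.2, A = (12.3, 2.66). ∠EAW = 75.5° gives AW at 29.8° from the x-axis; with |AW| = 14.5, W = (24.9, 9.86). AW ⟂ WF, so WF runs at 120°; with |WF| = 27.6, F = (11.2, 33.8). Then |LF| = |F − L| = 35.6.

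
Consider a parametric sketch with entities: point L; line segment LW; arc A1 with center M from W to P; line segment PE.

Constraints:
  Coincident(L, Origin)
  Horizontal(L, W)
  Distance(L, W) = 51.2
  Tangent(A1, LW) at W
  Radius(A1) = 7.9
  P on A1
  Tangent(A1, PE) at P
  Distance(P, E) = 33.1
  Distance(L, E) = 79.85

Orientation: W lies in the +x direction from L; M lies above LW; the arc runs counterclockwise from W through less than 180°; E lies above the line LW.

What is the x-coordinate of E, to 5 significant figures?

71.764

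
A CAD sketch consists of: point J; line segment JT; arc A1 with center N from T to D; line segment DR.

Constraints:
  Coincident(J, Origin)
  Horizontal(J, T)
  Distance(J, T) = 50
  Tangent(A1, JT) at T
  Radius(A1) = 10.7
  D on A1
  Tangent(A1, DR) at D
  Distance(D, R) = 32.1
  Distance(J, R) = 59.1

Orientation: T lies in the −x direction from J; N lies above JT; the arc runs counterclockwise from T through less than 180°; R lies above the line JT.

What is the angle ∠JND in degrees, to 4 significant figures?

14.02°

J is at the origin; JT is horizontal with |JT| = 50.0 and T on the −x side, so T = (-50.00, 0.000). Since A1 is tangent to JT there, NT ⟂ JT, so N = T + (0, 10.7) = (-50.00, 10.70). Since ND ⟂ DR (tangency), |NR| = √(10.7² + 32.1²) = 33.84 regardless of where D sits on A1. So R lies on both circle(J, 59.1) and circle(N, 33.84); the above-JT intersection is R = (-40.39, 43.14). D is the foot of the tangent from R: D = (-39.31, 11.06).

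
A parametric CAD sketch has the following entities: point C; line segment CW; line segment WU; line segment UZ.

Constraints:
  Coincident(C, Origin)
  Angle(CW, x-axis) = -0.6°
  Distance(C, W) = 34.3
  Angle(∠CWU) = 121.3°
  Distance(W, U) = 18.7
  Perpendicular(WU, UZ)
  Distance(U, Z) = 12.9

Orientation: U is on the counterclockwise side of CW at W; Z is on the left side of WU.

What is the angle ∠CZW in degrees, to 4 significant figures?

58.79°

∠CWU = 121.3°, so WU runs at -0.6° + (180° − 121.3°) = 58.10° from the x-axis; with |WU| = 18.7, U = W + 18.7·(cos 58.10°, sin 58.10°) = (44.18, 15.52). WU ⟂ UZ; with |UZ| = 12.9 on the left of WU, Z = U + 12.9·(-0.8490, 0.5284) = (33.23, 22.33). Then cos ∠CZW = ZC·ZW / (|ZC||ZW|), giving 58.79°.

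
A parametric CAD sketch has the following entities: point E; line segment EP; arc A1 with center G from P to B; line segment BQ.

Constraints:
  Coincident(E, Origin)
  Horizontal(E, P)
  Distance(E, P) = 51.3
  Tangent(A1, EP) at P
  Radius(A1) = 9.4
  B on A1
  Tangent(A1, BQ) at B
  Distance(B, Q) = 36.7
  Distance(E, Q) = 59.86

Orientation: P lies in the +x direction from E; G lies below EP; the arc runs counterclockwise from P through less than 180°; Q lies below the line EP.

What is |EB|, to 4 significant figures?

42.82

Checks: |GB| = 9.400 ✓; ∠(GB, BQ) = 90.00° ✓; |BQ| = 36.70 ✓; |EQ| = 59.86 ✓.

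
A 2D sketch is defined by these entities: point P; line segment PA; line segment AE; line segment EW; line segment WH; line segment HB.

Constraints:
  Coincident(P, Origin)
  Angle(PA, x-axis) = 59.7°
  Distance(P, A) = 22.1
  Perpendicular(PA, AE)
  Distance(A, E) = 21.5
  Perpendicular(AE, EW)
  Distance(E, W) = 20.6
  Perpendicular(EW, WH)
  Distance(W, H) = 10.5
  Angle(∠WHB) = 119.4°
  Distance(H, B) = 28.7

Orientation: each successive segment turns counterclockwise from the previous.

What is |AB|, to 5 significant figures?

5.3792

P is at the origin; PA runs at 59.7° with length 22.1, so A = (11.150, 19.081). PA is perpendicular to AE, so AE runs at 149.70°; with |AE| = 21.5, E = (-7.4129, 29.928). AE is perpendicular to EW, so EW runs at -120.30°; with |EW| = 20.6, W = (-17.806, 12.142). The perpendicularity gives WH at right angles to EW, so WH runs at -30.300°; with |WH| = 10.5, H = (-8.7406, 6.8449). ∠WHB = 119.4° gives HB at 30.300° from the x-axis; with |HB| = 28.7, B = (16.039, 21.325). Then |AB| = |B − A| = 5.3792.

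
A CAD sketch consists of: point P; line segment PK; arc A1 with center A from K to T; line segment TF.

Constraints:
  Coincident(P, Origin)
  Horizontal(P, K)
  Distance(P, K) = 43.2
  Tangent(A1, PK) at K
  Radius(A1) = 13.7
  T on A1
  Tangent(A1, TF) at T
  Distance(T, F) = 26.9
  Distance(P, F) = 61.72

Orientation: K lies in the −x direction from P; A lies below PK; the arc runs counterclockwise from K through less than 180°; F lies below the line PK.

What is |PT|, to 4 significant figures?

58.89

Checks: ∠(AK, KP) = 90.00° ✓; |AT| = 13.70 ✓; ∠(AT, TF) = 90.00° ✓; |TF| = 26.90 ✓; |PF| = 61.72 ✓.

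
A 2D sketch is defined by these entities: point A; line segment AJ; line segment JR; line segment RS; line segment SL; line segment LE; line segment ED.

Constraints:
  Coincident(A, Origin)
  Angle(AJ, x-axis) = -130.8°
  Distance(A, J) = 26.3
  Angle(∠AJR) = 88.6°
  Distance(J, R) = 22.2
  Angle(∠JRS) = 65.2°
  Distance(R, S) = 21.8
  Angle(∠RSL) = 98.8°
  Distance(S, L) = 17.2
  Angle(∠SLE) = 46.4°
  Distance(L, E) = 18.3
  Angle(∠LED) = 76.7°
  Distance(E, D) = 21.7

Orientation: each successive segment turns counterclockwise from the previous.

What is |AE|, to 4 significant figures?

23.59

∠RSL = 98.8° gives SL at 156.6° from the x-axis; with |SL| = 17.2, L = (-10.32, -6.073). ∠SLE = 46.4° gives LE at -69.80° from the x-axis; with |LE| = 18.3, E = (-4.002, -23.25). Then |AE| = |E − A| = 23.59.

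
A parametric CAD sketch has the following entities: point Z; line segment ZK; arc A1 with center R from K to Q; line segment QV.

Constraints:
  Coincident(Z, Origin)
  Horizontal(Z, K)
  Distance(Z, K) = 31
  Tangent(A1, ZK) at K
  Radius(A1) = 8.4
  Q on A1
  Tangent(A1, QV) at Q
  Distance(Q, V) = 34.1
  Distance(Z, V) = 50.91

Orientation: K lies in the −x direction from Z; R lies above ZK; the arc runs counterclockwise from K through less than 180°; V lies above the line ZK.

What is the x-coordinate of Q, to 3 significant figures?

-22.7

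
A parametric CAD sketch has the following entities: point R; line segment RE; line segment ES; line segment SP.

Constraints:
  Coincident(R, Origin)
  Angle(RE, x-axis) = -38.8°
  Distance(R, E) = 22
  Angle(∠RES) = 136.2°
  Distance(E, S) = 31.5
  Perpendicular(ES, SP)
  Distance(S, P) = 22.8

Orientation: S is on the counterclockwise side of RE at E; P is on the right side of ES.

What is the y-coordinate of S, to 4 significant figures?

-11.04

R is at the origin; RE runs at -38.8° with length 22.0, so E = 22.0·(cos -38.8°, sin -38.8°) = (17.15, -13.79). ∠RES = 136.2°, so ES runs at -38.8° + (180° − 136.2°) = 5.000° from the x-axis; with |ES| = 31.5, S = E + 31.5·(cos 5.000°, sin 5.000°) = (48.53, -11.04). So S.y = -11.04.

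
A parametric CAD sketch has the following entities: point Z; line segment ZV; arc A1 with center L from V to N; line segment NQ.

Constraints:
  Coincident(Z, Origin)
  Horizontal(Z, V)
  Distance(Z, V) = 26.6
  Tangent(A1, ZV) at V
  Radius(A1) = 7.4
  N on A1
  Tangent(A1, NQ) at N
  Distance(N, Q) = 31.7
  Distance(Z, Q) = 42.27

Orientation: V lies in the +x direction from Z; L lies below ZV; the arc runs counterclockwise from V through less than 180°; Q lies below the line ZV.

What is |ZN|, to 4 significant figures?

20.43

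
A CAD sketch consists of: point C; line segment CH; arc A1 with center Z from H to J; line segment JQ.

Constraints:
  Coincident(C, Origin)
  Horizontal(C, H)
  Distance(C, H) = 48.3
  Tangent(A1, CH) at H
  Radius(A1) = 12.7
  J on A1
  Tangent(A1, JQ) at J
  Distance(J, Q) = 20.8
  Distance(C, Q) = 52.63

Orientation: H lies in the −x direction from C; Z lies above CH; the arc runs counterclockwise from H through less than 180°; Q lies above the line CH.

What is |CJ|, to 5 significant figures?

38.674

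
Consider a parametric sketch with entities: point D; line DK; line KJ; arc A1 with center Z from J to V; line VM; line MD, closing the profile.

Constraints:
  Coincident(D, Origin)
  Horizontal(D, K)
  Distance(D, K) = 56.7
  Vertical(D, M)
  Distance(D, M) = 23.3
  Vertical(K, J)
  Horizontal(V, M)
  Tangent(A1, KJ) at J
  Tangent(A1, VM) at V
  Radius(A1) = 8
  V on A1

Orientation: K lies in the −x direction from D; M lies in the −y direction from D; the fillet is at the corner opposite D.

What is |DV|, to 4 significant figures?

53.99

The virtual corner opposite D is at (-56.70, -23.30). A1 meets KJ tangentially, so ZJ is at right angles to KJ and tangency of A1 to VM means the radius ZV is perpendicular to VM, with radius 8.0, so the center Z sits 8.0 in from both sides at Z = (-48.70, -15.30). That places the tangent points at J = (-56.70, -15.30) on KJ and V = (-48.70, -23.30) on VM. Then |DV| = |V − D| = 53.99.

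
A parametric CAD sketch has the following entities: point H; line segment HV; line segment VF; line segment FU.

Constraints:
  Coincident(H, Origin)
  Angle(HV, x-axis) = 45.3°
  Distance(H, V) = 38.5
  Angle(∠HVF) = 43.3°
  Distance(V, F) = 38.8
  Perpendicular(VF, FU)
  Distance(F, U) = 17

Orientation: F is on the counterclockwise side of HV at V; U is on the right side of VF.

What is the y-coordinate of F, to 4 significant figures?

26.01

H is at the origin; HV runs at 45.3° with length 38.5, so V = 38.5·(cos 45.3°, sin 45.3°) = (27.08, 27.37). ∠HVF = 43.3°, so VF runs at 45.3° + (180° − 43.3°) = 182.0° from the x-axis; with |VF| = 38.8, F = V + 38.8·(cos 182.0°, sin 182.0°) = (-11.70, 26.01). So F.y = 26.01.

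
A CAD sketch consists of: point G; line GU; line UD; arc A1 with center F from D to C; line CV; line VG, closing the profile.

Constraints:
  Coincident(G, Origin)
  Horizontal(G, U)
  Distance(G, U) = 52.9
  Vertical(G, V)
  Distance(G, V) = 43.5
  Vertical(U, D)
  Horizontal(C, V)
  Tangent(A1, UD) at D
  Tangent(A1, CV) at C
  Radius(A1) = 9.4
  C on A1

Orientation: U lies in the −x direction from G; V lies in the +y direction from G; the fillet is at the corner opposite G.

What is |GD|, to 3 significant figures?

62.9

G is at the origin; GU is horizontal with |GU| = 52.9 and U on the −x side, so U = (-52.9, 0.00). G and V share the same x with |GV| = 43.5 and V on the +y side, so V = (0.00, 43.5). The virtual corner opposite G is at (-52.9, 43.5). The tangent condition forces FD to be normal to UD and A1 meets CV tangentially, so FC is at right angles to CV, with radius 9.4, so the center F sits 9.4 in from both sides at F = (-43.5, 34.1). That places the tangent points at D = (-52.9, 34.1) on UD and C = (-43.5, 43.5) on CV. Then |GD| = |D − G| = 62.9.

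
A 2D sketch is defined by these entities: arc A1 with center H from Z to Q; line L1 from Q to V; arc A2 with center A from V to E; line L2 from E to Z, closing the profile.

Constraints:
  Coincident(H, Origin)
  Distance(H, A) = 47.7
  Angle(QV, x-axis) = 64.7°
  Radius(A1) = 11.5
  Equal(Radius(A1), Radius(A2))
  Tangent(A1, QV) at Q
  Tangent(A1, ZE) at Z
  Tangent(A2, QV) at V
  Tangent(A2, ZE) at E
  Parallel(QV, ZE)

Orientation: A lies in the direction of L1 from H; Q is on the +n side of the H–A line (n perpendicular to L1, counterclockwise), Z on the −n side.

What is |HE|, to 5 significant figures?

49.067

The slot axis is L1's direction at 64.7°, so u = (cos 64.7°, sin 64.7°) = (0.42736, 0.90408) and n = (−sin 64.7°, cos 64.7°) = (-0.90408, 0.42736). H is at the origin and A lies 47.7 along u from H, so A = 47.7·u = (20.385, 43.125). Tangency of A1 to both parallel lines with radius 11.5 puts Q and Z at H ± 11.5·n: Q = (-10.397, 4.9146), Z = (10.397, -4.9146). Equal radii place V and E the same way about A: V = A + 11.5·n = (9.9880, 48.039), E = A − 11.5·n = (30.782, 38.210). Then |HE| = |E − H| = 49.067.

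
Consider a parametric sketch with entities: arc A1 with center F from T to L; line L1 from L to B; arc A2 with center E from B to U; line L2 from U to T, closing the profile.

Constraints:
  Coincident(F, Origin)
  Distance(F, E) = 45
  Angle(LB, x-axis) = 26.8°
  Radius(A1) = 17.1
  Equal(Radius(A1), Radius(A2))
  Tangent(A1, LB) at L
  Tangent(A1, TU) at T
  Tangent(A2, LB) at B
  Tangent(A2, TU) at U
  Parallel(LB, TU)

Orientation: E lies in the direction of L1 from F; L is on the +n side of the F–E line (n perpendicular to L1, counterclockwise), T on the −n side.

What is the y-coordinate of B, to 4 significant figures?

35.55

The slot axis is L1's direction at 26.8°, so u = (cos 26.8°, sin 26.8°) = (0.8926, 0.4509) and n = (−sin 26.8°, cos 26.8°) = (-0.4509, 0.8926). F is at the origin and E lies 45.0 along u from F, so E = 45.0·u = (40.17, 20.29). Tangency of A1 to both parallel lines with radius 17.1 puts L and T at F ± 17.1·n: L = (-7.710, 15.26), T = (7.710, -15.26). Equal radii place B and U the same way about E: B = E + 17.1·n = (32.46, 35.55), U = E − 17.1·n = (47.88, 5.026). So B.y = 35.55.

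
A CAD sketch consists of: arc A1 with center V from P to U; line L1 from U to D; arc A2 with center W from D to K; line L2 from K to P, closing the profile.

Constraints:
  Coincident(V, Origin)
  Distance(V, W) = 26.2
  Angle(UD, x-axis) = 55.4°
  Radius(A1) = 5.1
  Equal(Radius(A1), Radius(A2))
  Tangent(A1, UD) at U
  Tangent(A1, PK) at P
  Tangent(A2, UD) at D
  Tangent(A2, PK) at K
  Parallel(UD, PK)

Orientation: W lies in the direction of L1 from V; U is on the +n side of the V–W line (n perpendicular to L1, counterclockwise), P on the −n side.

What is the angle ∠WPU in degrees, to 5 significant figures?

78.985°

V is at the origin and W lies 26.2 along u from V, so W = 26.2·u = (14.878, 21.566). Tangency of A1 to both parallel lines with radius 5.1 puts U and P at V ± 5.1·n: U = (-4.1980, 2.8960), P = (4.1980, -2.8960). Then cos ∠WPU = PW·PU / (|PW||PU|), giving 78.985°.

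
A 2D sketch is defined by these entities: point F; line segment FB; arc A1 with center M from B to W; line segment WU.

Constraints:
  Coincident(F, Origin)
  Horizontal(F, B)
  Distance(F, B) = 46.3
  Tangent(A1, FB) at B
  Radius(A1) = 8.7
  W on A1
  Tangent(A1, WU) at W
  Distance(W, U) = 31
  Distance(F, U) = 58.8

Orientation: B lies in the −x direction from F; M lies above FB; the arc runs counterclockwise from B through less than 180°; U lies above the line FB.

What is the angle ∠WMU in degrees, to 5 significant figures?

74.323°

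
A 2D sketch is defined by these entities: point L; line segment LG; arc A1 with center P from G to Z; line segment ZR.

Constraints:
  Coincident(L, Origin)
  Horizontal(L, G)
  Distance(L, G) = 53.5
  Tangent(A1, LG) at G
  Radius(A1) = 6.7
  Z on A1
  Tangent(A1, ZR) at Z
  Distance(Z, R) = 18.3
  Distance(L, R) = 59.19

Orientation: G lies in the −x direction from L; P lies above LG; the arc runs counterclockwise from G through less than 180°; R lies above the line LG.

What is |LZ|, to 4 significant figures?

47.99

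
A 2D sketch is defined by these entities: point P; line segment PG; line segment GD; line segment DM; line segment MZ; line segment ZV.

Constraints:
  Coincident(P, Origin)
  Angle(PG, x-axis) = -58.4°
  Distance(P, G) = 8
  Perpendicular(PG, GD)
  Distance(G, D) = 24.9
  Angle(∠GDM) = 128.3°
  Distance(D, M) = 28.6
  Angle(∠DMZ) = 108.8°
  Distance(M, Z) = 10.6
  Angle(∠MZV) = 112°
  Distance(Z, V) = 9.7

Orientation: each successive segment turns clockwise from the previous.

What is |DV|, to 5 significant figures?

29.611

P is at the origin; PG runs at -58.4° with length 8.0, so G = (4.1919, -6.8138). The perpendicularity gives GD at right angles to PG, so GD runs at -148.40°; with |GD| = 24.9, D = (-17.016, -19.861). ∠GDM = 128.3° gives DM at 159.90° from the x-axis; with |DM| = 28.6, M = (-43.874, -10.032). ∠DMZ = 108.8° gives MZ at 88.700° from the x-axis; with |MZ| = 10.6, Z = (-43.634, 0.56487). ∠MZV = 112.0° gives ZV at 20.700° from the x-axis; with |ZV| = 9.7, V = (-34.560, 3.9936). Then |DV| = |V − D| = 29.611.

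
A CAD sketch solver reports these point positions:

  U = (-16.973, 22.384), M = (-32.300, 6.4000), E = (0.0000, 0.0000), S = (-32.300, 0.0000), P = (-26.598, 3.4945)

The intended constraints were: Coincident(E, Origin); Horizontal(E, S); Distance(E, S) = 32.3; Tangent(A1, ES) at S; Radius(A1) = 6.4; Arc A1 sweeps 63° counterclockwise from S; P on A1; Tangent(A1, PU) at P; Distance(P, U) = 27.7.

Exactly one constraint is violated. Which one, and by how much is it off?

Distance(P, U) = 27.7 — off by 6.50.

E = (0.00, 0.00) ✓; E.y = 0.00, S.y = 0.00 ✓; |ES| = 32.30 ✓; ∠(MS, SE) = 90.00° ✓; |MS| = 6.400 ✓; bearing(M→P) − bearing(M→S) = 63.00° ✓; |MP| = 6.400 ✓; ∠(MP, PU) = 90.00° ✓; |PU| = 21.20 ✗.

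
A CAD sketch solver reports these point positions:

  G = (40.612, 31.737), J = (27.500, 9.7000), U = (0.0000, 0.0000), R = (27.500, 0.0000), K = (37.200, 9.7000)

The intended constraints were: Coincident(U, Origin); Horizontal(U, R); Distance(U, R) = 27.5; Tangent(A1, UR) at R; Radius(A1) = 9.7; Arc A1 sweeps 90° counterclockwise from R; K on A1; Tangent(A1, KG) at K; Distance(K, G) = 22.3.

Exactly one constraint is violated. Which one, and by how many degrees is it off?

Tangent(A1, KG) at K — off by 8.80°.

U = (0.00, 0.00) ✓; U.y = 0.00, R.y = 0.00 ✓; |UR| = 27.50 ✓; ∠(JR, RU) = 90.00° ✓; |JR| = 9.700 ✓; bearing(J→K) − bearing(J→R) = 90.00° ✓; |JK| = 9.700 ✓; ∠(JK, KG) = 98.80° ✗; |KG| = 22.30 ✓.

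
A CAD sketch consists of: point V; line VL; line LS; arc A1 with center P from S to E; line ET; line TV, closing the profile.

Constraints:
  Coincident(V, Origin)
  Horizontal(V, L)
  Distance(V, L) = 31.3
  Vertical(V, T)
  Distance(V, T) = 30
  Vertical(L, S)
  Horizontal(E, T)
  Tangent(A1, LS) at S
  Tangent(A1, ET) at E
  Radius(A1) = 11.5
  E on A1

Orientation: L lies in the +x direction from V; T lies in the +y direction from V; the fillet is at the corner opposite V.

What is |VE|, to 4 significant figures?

35.94

V is at the origin; VL is horizontal with |VL| = 31.3 and L on the +x side, so L = (31.30, 0.000). V and T share the same x with |VT| = 30.0 and T on the +y side, so T = (0.000, 30.00). The virtual corner opposite V is at (31.30, 30.00). The tangent condition forces PS to be normal to LS and tangency of A1 to ET means the radius PE is perpendicular to ET, with radius 11.5, so the center P sits 11.5 in from both sides at P = (19.80, 18.50). That places the tangent points at S = (31.30, 18.50) on LS and E = (19.80, 30.00) on ET. Then |VE| = |E − V| = 35.94.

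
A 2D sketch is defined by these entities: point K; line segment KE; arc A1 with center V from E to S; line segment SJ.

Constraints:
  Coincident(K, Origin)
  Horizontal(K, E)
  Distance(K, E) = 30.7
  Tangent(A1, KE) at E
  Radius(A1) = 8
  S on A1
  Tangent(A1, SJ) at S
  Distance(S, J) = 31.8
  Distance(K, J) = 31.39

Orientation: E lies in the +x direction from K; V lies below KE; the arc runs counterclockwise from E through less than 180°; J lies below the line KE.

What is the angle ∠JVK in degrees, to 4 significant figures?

58.20°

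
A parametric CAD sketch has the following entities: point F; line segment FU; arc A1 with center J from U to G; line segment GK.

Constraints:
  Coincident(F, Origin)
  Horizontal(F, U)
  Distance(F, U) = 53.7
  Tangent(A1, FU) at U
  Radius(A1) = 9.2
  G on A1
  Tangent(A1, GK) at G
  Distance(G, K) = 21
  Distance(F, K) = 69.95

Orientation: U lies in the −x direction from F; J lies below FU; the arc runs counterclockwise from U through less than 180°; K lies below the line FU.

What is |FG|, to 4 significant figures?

63.55

F is at the origin; F and U share the same y with |FU| = 53.7 and U on the −x side, so U = (-53.70, 0.000). The tangent condition forces JU to be normal to FU, so J = U + (0, -9.2) = (-53.70, -9.200). Since JG ⟂ GK (tangency), |JK| = √(9.2² + 21.0²) = 22.93 regardless of where G sits on A1. So K lies on both circle(F, 69.95) and circle(J, 22.93); the below-FU intersection is K = (-63.15, -30.09). G is the foot of the tangent from K: G = (-62.90, -9.091).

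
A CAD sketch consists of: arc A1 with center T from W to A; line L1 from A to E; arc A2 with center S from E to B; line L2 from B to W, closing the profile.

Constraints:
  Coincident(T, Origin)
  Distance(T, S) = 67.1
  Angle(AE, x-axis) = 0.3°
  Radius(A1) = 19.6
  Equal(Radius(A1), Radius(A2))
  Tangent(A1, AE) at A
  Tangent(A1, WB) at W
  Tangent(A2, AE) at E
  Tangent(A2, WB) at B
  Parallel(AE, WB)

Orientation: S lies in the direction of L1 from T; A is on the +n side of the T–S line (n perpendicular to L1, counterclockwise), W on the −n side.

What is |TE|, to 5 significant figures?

69.904

The slot axis is L1's direction at 0.3°, so u = (cos 0.3°, sin 0.3°) = (0.99999, 0.0052360) and n = (−sin 0.3°, cos 0.3°) = (-0.0052360, 0.99999). T is at the origin and S lies 67.1 along u from T, so S = 67.1·u = (67.099, 0.35133). Tangency of A1 to both parallel lines with radius 19.6 puts A and W at T ± 19.6·n: A = (-0.10262, 19.600), W = (0.10262, -19.600). Equal radii place E and B the same way about S: E = S + 19.6·n = (66.996, 19.951), B = S − 19.6·n = (67.202, -19.248). Then |TE| = |E − T| = 69.904.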